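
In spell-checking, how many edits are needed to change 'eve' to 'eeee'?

Let D[i][j] be the edit distance between the first i characters of 'eve' and the first j characters of 'eeee', with D[i][0] = i, D[0][j] = j, and D[i][j] = D[i-1][j-1] if the characters match, else 1 + min(D[i-1][j], D[i][j-1], D[i-1][j-1]). Filling the table (rows: prefixes of 'eve', columns: prefixes of 'eeee'):
     ε  e  e  e  e
  ε  0  1  2  3  4
  e  1  0  1  2  3
  v  2  1  1  2  3
  e  3  2  1  1  2
The bottom-right entry gives D[3][4] = 2, so no sequence of fewer than 2 edits works. Backtracking through the table gives one optimal edit sequence (2 edits):
  eve → eeve (ins e @1)
  eeve → eeee (sub v→e @3)
Edit distance = 2.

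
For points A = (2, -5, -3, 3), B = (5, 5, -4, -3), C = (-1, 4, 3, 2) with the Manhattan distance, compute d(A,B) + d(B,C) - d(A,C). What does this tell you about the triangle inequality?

d(A,B) = 3 + 10 + 1 + 6 = 20, d(B,C) = 6 + 1 + 7 + 5 = 19, d(A,C) = 3 + 9 + 6 + 1 = 19.
d(A,B) + d(B,C) - d(A,C) = 20 + 19 - 19 = 39 - 19 = 20. This is ≥ 0, so the triangle inequality holds for these points.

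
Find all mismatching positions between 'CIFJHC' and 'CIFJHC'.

Differing positions: none. Hamming distance = 0.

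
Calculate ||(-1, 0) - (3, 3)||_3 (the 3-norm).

(Σ|x_i - y_i|^3)^(1/3) = (|-1 - 3|^3 + |0 - 3|^3)^(1/3)
= (4^3 + 3^3)^(1/3) = (64 + 27)^(1/3) = (91)^(1/3) ≈ 4.4979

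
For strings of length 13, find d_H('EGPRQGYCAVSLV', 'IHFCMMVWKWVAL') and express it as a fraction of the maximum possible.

Differing positions: 1, 2, 3, 4, 5, 6, 7, 8, 9, 10, 11, 12, 13. Hamming distance = 13. The maximum possible Hamming distance for length-13 strings is 13, so d_H/13 = 13/13 = 1.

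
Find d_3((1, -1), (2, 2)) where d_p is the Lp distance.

(Σ|x_i - y_i|^3)^(1/3) = (|1 - 2|^3 + |-1 - 2|^3)^(1/3)
= (1^3 + 3^3)^(1/3) = (1 + 27)^(1/3) = (28)^(1/3) ≈ 3.0366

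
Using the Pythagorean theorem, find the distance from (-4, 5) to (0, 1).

√(Σ(x_i - y_i)²) = √((-4 - 0)² + (5 - 1)²)
= √((-4)² + 4²) = √(16 + 16) = √32 ≈ 5.6569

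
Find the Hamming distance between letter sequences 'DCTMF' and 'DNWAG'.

Differing positions: 2, 3, 4, 5. Hamming distance = 4.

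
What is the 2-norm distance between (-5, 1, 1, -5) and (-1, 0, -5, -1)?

(Σ|x_i - y_i|^2)^(1/2) = (|-5 - (-1)|^2 + |1 - 0|^2 + |1 - (-5)|^2 + |-5 - (-1)|^2)^(1/2)
= (4^2 + 1^2 + 6^2 + 4^2)^(1/2) = (16 + 1 + 36 + 16)^(1/2) = (69)^(1/2) ≈ 8.3066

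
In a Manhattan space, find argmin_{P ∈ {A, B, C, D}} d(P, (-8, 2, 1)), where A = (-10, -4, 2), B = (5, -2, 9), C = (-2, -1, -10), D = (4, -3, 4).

Distances: d(A) = 9, d(B) = 25, d(C) = 20, d(D) = 20. Nearest: A = (-10, -4, 2) with distance 9.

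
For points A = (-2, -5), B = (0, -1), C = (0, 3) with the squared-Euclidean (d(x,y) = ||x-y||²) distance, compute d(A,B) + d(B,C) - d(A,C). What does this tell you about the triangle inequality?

d(A,B) = 2² + 4² = 20, d(B,C) = 0² + 4² = 16, d(A,C) = 2² + 8² = 68.
d(A,B) + d(B,C) - d(A,C) = 20 + 16 - 68 = 36 - 68 = -32. This is < 0, so the triangle inequality FAILS for these points (squared-Euclidean is not a metric).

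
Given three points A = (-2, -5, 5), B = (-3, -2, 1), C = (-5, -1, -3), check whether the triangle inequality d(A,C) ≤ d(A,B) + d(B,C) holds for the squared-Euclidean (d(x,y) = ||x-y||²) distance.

d(A,B) = 1² + 3² + 4² = 26, d(B,C) = 2² + 1² + 4² = 21, d(A,C) = 3² + 4² + 8² = 89.
d(A,C) = 89 > 26 + 21 = 47. Triangle inequality is VIOLATED. (Squared-Euclidean is not a metric — this is a counterexample.)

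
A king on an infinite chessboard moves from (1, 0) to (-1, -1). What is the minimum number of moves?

max(|x_i - y_i|) = max(|1 - (-1)|, |0 - (-1)|) = max(2, 1) = 2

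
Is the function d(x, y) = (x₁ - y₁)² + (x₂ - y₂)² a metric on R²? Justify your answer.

No. The squared Euclidean distance fails the triangle inequality. Counterexample: x = (0, 0), y = (2, 1), z = (4, 2). d(x,z) = 4² + 2² = 20, but d(x,y) + d(y,z) = (2² + 1²) + (2² + 1²) = 5 + 5 = 10. Since 20 > 10, the triangle inequality is violated. (Note: √d, the ordinary Euclidean distance, IS a metric.)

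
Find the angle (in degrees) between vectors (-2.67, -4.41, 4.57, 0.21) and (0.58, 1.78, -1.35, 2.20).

With u = (-2.67, -4.41, 4.57, 0.21), v = (0.58, 1.78, -1.35, 2.20):
u·v = (-2.67)·0.58 + (-4.41)·1.78 + 4.57·(-1.35) + 0.21·2.2 = (-1.5486) + (-7.8498) + (-6.1695) + 0.462 = -15.1059.
|u| = √((-2.67)² + (-4.41)² + 4.57² + 0.21²) = √(7.1289 + 19.4481 + 20.8849 + 0.0441) = √47.506, |v| = √(0.58² + 1.78² + (-1.35)² + 2.2²) = √(0.3364 + 3.1684 + 1.8225 + 4.84) = √10.1673.
cos θ = (u·v)/(|u||v|) = -15.1059/(√47.506·√10.1673) ≈ -0.687337
θ = arccos(-0.687337) ≈ 133.42°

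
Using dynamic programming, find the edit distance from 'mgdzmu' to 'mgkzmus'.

Let D[i][j] be the edit distance between the first i characters of 'mgdzmu' and the first j characters of 'mgkzmus', with D[i][0] = i, D[0][j] = j, and D[i][j] = D[i-1][j-1] if the characters match, else 1 + min(D[i-1][j], D[i][j-1], D[i-1][j-1]). Filling the table (rows: prefixes of 'mgdzmu', columns: prefixes of 'mgkzmus'):
     ε  m  g  k  z  m  u  s
  ε  0  1  2  3  4  5  6  7
  m  1  0  1  2  3  4  5  6
  g  2  1  0  1  2  3  4  5
  d  3  2  1  1  2  3  4  5
  z  4  3  2  2  1  2  3  4
  m  5  4  3  3  2  1  2  3
  u  6  5  4  4  3  2  1  2
The bottom-right entry gives D[6][7] = 2, so no sequence of fewer than 2 edits works. Backtracking through the table gives one optimal edit sequence (2 edits):
  mgdzmu → mgkzmu (sub d→k @3)
  mgkzmu → mgkzmus (ins s @7)
Edit distance = 2.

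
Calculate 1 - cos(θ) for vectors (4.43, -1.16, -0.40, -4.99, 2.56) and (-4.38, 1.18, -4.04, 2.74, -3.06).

With u = (4.43, -1.16, -0.40, -4.99, 2.56), v = (-4.38, 1.18, -4.04, 2.74, -3.06):
u·v = 4.43·(-4.38) + (-1.16)·1.18 + (-0.4)·(-4.04) + (-4.99)·2.74 + 2.56·(-3.06) = (-19.4034) + (-1.3688) + 1.616 + (-13.6726) + (-7.8336) = -40.6624.
|u| = √(4.43² + (-1.16)² + (-0.4)² + (-4.99)² + 2.56²) = √(19.6249 + 1.3456 + 0.16 + 24.9001 + 6.5536) = √52.5842, |v| = √((-4.38)² + 1.18² + (-4.04)² + 2.74² + (-3.06)²) = √(19.1844 + 1.3924 + 16.3216 + 7.5076 + 9.3636) = √53.7696.
cos θ = (u·v)/(|u||v|) = -40.6624/(√52.5842·√53.7696) ≈ -0.7647
Cosine distance = 1 - cos θ ≈ 1 - (-0.7647) = 1.7647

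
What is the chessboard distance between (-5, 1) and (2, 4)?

max(|x_i - y_i|) = max(|-5 - 2|, |1 - 4|) = max(7, 3) = 7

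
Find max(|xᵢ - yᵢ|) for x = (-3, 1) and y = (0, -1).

max(|x_i - y_i|) = max(|-3 - 0|, |1 - (-1)|) = max(3, 2) = 3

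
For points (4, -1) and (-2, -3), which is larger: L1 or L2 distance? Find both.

L1 = |4 - (-2)| + |-1 - (-3)| = 6 + 2 = 8
L2 = √(6² + 2²) = √40 ≈ 6.3246
L1 ≥ L2 always (equality iff movement is along one axis); L1 > L2 here.
Ratio L1/L2 = 8/√40 ≈ 1.2649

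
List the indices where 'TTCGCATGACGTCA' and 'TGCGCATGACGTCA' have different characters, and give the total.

Differing positions: 2. Hamming distance = 1.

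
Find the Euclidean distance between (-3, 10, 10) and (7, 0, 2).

√(Σ(x_i - y_i)²) = √((-3 - 7)² + (10 - 0)² + (10 - 2)²)
= √((-10)² + 10² + 8²) = √(100 + 100 + 64) = √264 ≈ 16.2481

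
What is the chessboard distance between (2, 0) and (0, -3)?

max(|x_i - y_i|) = max(|2 - 0|, |0 - (-3)|) = max(2, 3) = 3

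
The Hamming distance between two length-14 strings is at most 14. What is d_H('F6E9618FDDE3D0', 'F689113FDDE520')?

Differing positions: 3, 5, 7, 12, 13. Hamming distance = 5. The maximum possible Hamming distance for length-14 strings is 14, so d_H/14 = 5/14 ≈ 0.3571.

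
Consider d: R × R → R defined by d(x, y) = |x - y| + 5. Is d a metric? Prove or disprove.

No. d fails identity of indiscernibles (specifically d(x,x) = 0): d(5, 5) = |5 - 5| + 5 = 0 + 5 = 5 ≠ 0.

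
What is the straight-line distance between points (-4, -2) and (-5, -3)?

√(Σ(x_i - y_i)²) = √((-4 - (-5))² + (-2 - (-3))²)
= √(1² + 1²) = √(1 + 1) = √2 ≈ 1.4142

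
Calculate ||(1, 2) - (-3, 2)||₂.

√(Σ(x_i - y_i)²) = √((1 - (-3))² + (2 - 2)²)
= √(4² + 0²) = √(16 + 0) = √16 = 4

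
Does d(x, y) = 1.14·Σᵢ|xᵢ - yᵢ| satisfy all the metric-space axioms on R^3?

Yes. The L1 (Manhattan) norm induces a metric on R^3, and multiplying a metric by a positive constant 1.14 > 0 preserves all four axioms: non-negativity (1.14·||x-y|| ≥ 0), identity (1.14·||x-y|| = 0 ⟺ ||x-y|| = 0 ⟺ x = y), symmetry (||x-y|| = ||y-x||), and the triangle inequality (1.14·||x-z|| ≤ 1.14·||x-y|| + 1.14·||y-z||). So d is a metric.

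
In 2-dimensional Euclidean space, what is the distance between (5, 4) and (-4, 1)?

√(Σ(x_i - y_i)²) = √((5 - (-4))² + (4 - 1)²)
= √(9² + 3²) = √(81 + 9) = √90 ≈ 9.4868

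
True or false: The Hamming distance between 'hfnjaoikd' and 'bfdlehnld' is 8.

Differing positions: 1, 3, 4, 5, 6, 7, 8. Hamming distance = 7, so the claim that d_H = 8 is false.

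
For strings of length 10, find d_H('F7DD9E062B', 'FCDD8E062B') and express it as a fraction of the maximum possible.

Differing positions: 2, 5. Hamming distance = 2. The maximum possible Hamming distance for length-10 strings is 10, so d_H/10 = 2/10 = 0.2.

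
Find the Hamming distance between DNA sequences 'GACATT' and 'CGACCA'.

Differing positions: 1, 2, 3, 4, 5, 6. Hamming distance = 6.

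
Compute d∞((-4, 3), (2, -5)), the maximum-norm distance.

max(|x_i - y_i|) = max(|-4 - 2|, |3 - (-5)|) = max(6, 8) = 8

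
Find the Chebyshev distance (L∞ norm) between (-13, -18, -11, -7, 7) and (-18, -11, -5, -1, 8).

max(|x_i - y_i|) = max(|-13 - (-18)|, |-18 - (-11)|, |-11 - (-5)|, |-7 - (-1)|, |7 - 8|) = max(5, 7, 6, 6, 1) = 7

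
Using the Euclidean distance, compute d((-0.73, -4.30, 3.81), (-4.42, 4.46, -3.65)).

(Σ|x_i - y_i|^2)^(1/2) = (|-0.73 - (-4.42)|^2 + |-4.3 - 4.46|^2 + |3.81 - (-3.65)|^2)^(1/2)
= (3.69^2 + 8.76^2 + 7.46^2)^(1/2) = (13.6161 + 76.7376 + 55.6516)^(1/2) = (146.0053)^(1/2) ≈ 12.0833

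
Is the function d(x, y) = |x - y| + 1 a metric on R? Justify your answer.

No. d fails identity of indiscernibles (specifically d(x,x) = 0): d(6, 6) = |6 - 6| + 1 = 0 + 1 = 1 ≠ 0.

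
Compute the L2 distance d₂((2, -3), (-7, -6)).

√(Σ(x_i - y_i)²) = √((2 - (-7))² + (-3 - (-6))²)
= √(9² + 3²) = √(81 + 9) = √90 ≈ 9.4868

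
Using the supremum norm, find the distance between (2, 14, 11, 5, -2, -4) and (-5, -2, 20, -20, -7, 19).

max(|x_i - y_i|) = max(|2 - (-5)|, |14 - (-2)|, |11 - 20|, |5 - (-20)|, |-2 - (-7)|, |-4 - 19|) = max(7, 16, 9, 25, 5, 23) = 25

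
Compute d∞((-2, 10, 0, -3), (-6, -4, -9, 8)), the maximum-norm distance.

max(|x_i - y_i|) = max(|-2 - (-6)|, |10 - (-4)|, |0 - (-9)|, |-3 - 8|) = max(4, 14, 9, 11) = 14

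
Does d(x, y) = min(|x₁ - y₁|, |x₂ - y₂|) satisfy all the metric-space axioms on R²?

No. d fails identity of indiscernibles: take x = (-2, 0) and y = (-2, 8). Then d(x,y) = min(|-2 - (-2)|, |0 - 8|) = min(0, 8) = 0, yet x ≠ y.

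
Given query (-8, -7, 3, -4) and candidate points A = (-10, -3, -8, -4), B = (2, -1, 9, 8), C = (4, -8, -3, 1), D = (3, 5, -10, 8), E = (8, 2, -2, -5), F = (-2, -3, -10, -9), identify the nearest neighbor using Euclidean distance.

Distances: d(A) ≈ 11.8743, d(B) ≈ 17.7764, d(C) ≈ 14.3527, d(D) ≈ 24.0416, d(E) ≈ 19.0526, d(F) ≈ 15.6844. Nearest: A = (-10, -3, -8, -4) with distance 11.8743.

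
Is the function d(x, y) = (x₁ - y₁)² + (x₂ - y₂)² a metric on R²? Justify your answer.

No. The squared Euclidean distance fails the triangle inequality. Counterexample: x = (0, 0), y = (3, 1), z = (6, 2). d(x,z) = 6² + 2² = 40, but d(x,y) + d(y,z) = (3² + 1²) + (3² + 1²) = 10 + 10 = 20. Since 40 > 20, the triangle inequality is violated. (Note: √d, the ordinary Euclidean distance, IS a metric.)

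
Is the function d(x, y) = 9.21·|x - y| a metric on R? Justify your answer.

Yes. Since |x - y| is a metric on R and 9.21 > 0, the positive scalar multiple 9.21·|x - y| is also a metric: scaling by a positive constant preserves non-negativity, identity (d=0 ⟺ |x-y|=0 ⟺ x=y), symmetry, and the triangle inequality.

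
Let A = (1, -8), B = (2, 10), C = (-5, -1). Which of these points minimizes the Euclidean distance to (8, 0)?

Distances: d(A) ≈ 10.6301, d(B) ≈ 11.6619, d(C) ≈ 13.0384. Nearest: A = (1, -8) with distance 10.6301.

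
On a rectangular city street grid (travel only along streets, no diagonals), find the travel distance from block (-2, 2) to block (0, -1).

Σ|x_i - y_i| = |-2 - 0| + |2 - (-1)| = 2 + 3 = 5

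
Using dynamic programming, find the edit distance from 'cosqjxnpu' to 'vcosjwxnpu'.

Let D[i][j] be the edit distance between the first i characters of 'cosqjxnpu' and the first j characters of 'vcosjwxnpu', with D[i][0] = i, D[0][j] = j, and D[i][j] = D[i-1][j-1] if the characters match, else 1 + min(D[i-1][j], D[i][j-1], D[i-1][j-1]). Filling the table (rows: prefixes of 'cosqjxnpu', columns: prefixes of 'vcosjwxnpu'):
     ε  v  c  o  s  j  w  x  n  p  u
  ε  0  1  2  3  4  5  6  7  8  9 10
  c  1  1  1  2  3  4  5  6  7  8  9
  o  2  2  2  1  2  3  4  5  6  7  8
  s  3  3  3  2  1  2  3  4  5  6  7
  q  4  4  4  3  2  2  3  4  5  6  7
  j  5  5  5  4  3  2  3  4  5  6  7
  x  6  6  6  5  4  3  3  3  4  5  6
  n  7  7  7  6  5  4  4  4  3  4  5
  p  8  8  8  7  6  5  5  5  4  3  4
  u  9  9  9  8  7  6  6  6  5  4  3
The bottom-right entry gives D[9][10] = 3, so no sequence of fewer than 3 edits works. Backtracking through the table gives one optimal edit sequence (3 edits):
  cosqjxnpu → vcosqjxnpu (ins v @1)
  vcosqjxnpu → vcosjjxnpu (sub q→j @5)
  vcosjjxnpu → vcosjwxnpu (sub j→w @6)
Edit distance = 3.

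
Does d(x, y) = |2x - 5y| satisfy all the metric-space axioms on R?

No. d fails symmetry: d(6, 5) = |2·6 - 5·5| = |-13| = 13, but d(5, 6) = |2·5 - 5·6| = |-20| = 20. Since 13 ≠ 20, d(x,y) ≠ d(y,x) in general.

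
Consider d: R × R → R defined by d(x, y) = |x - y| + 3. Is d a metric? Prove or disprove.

No. d fails identity of indiscernibles (specifically d(x,x) = 0): d(-8, -8) = |-8 - (-8)| + 3 = 0 + 3 = 3 ≠ 0.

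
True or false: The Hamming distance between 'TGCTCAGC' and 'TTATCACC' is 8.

Differing positions: 2, 3, 7. Hamming distance = 3, so the claim that d_H = 8 is false.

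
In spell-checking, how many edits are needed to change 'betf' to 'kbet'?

Let D[i][j] be the edit distance between the first i characters of 'betf' and the first j characters of 'kbet', with D[i][0] = i, D[0][j] = j, and D[i][j] = D[i-1][j-1] if the characters match, else 1 + min(D[i-1][j], D[i][j-1], D[i-1][j-1]). Filling the table (rows: prefixes of 'betf', columns: prefixes of 'kbet'):
     ε  k  b  e  t
  ε  0  1  2  3  4
  b  1  1  1  2  3
  e  2  2  2  1  2
  t  3  3  3  2  1
  f  4  4  4  3  2
The bottom-right entry gives D[4][4] = 2, so no sequence of fewer than 2 edits works. Backtracking through the table gives one optimal edit sequence (2 edits):
  betf → kbetf (ins k @1)
  kbetf → kbet (del f @5)
Edit distance = 2.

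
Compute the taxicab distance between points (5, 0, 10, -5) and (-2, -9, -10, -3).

Σ|x_i - y_i| = |5 - (-2)| + |0 - (-9)| + |10 - (-10)| + |-5 - (-3)| = 7 + 9 + 20 + 2 = 38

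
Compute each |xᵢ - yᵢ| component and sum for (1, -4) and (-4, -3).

Σ|x_i - y_i| = |1 - (-4)| + |-4 - (-3)| = 5 + 1 = 6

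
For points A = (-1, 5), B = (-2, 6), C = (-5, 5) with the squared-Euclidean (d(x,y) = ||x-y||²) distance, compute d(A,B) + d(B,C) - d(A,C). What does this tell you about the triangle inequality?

d(A,B) = 1² + 1² = 2, d(B,C) = 3² + 1² = 10, d(A,C) = 4² + 0² = 16.
d(A,B) + d(B,C) - d(A,C) = 2 + 10 - 16 = 12 - 16 = -4. This is < 0, so the triangle inequality FAILS for these points (squared-Euclidean is not a metric).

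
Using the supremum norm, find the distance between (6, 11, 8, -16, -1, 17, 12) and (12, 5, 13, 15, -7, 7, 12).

max(|x_i - y_i|) = max(|6 - 12|, |11 - 5|, |8 - 13|, |-16 - 15|, |-1 - (-7)|, |17 - 7|, |12 - 12|) = max(6, 6, 5, 31, 6, 10, 0) = 31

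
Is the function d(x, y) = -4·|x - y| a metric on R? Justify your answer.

No. With c = -4 < 0, d fails non-negativity: d(6, 14) = -4·|6 - 14| = -4·8 = -32 < 0.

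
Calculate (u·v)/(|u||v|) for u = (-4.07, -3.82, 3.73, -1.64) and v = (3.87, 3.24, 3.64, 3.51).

With u = (-4.07, -3.82, 3.73, -1.64), v = (3.87, 3.24, 3.64, 3.51):
u·v = (-4.07)·3.87 + (-3.82)·3.24 + 3.73·3.64 + (-1.64)·3.51 = (-15.7509) + (-12.3768) + 13.5772 + (-5.7564) = -20.3069.
|u| = √((-4.07)² + (-3.82)² + 3.73² + (-1.64)²) = √(16.5649 + 14.5924 + 13.9129 + 2.6896) = √47.7598, |v| = √(3.87² + 3.24² + 3.64² + 3.51²) = √(14.9769 + 10.4976 + 13.2496 + 12.3201) = √51.0442.
cos θ = (u·v)/(|u||v|) = -20.3069/(√47.7598·√51.0442) ≈ -0.4113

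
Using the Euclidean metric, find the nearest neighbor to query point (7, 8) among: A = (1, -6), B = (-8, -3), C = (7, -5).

Distances: d(A) ≈ 15.2315, d(B) ≈ 18.6011, d(C) = 13. Nearest: C = (7, -5) with distance 13.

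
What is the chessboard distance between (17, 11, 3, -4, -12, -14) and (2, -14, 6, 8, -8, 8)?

max(|x_i - y_i|) = max(|17 - 2|, |11 - (-14)|, |3 - 6|, |-4 - 8|, |-12 - (-8)|, |-14 - 8|) = max(15, 25, 3, 12, 4, 22) = 25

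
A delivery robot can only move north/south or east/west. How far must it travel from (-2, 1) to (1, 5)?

Σ|x_i - y_i| = |-2 - 1| + |1 - 5| = 3 + 4 = 7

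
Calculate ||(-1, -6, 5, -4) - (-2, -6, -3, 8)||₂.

√(Σ(x_i - y_i)²) = √((-1 - (-2))² + (-6 - (-6))² + (5 - (-3))² + (-4 - 8)²)
= √(1² + 0² + 8² + (-12)²) = √(1 + 0 + 64 + 144) = √209 ≈ 14.4568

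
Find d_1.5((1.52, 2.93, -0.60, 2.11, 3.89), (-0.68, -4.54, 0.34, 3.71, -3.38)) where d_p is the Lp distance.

(Σ|x_i - y_i|^1.5)^(1/1.5) = (|1.52 - (-0.68)|^1.5 + |2.93 - (-4.54)|^1.5 + |-0.6 - 0.34|^1.5 + |2.11 - 3.71|^1.5 + |3.89 - (-3.38)|^1.5)^(1/1.5)
= (2.2^1.5 + 7.47^1.5 + 0.94^1.5 + 1.6^1.5 + 7.27^1.5)^(1/1.5) ≈ (3.2631 + 20.4165 + 0.9114 + 2.0239 + 19.6021)^(1/1.5) = (46.217)^(1/1.5) ≈ 12.8786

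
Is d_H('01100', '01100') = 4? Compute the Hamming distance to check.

Differing positions: none. Hamming distance = 0, so the claim that d_H = 4 is false.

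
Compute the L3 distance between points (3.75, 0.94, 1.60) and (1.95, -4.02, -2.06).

(Σ|x_i - y_i|^3)^(1/3) = (|3.75 - 1.95|^3 + |0.94 - (-4.02)|^3 + |1.6 - (-2.06)|^3)^(1/3)
= (1.8^3 + 4.96^3 + 3.66^3)^(1/3) ≈ (5.832 + 122.0239 + 49.0279)^(1/3) = (176.8838)^(1/3) ≈ 5.6134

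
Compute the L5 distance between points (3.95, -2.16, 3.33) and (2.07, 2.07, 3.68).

(Σ|x_i - y_i|^5)^(1/5) = (|3.95 - 2.07|^5 + |-2.16 - 2.07|^5 + |3.33 - 3.68|^5)^(1/5)
= (1.88^5 + 4.23^5 + 0.35^5)^(1/5) ≈ (23.4849 + 1354.2593 + 0.0053)^(1/5) = (1377.7495)^(1/5) ≈ 4.2446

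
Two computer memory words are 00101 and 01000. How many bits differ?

Differing positions: 2, 3, 5. Hamming distance = 3.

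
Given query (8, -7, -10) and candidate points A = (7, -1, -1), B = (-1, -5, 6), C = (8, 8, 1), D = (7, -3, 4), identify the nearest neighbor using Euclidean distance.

Distances: d(A) ≈ 10.8628, d(B) ≈ 18.4662, d(C) ≈ 18.6011, d(D) ≈ 14.5945. Nearest: A = (7, -1, -1) with distance 10.8628.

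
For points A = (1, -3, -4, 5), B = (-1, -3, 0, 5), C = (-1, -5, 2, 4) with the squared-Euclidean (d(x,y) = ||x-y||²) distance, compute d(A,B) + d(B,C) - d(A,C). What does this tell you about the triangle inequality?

d(A,B) = 2² + 0² + 4² + 0² = 20, d(B,C) = 0² + 2² + 2² + 1² = 9, d(A,C) = 2² + 2² + 6² + 1² = 45.
d(A,B) + d(B,C) - d(A,C) = 20 + 9 - 45 = 29 - 45 = -16. This is < 0, so the triangle inequality FAILS for these points (squared-Euclidean is not a metric).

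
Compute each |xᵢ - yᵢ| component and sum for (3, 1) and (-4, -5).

Σ|x_i - y_i| = |3 - (-4)| + |1 - (-5)| = 7 + 6 = 13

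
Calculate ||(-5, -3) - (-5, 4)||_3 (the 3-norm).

(Σ|x_i - y_i|^3)^(1/3) = (|-5 - (-5)|^3 + |-3 - 4|^3)^(1/3)
= (0^3 + 7^3)^(1/3) = (0 + 343)^(1/3) = (343)^(1/3) = 7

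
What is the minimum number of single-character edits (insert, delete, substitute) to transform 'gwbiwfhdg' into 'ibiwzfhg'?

Let D[i][j] be the edit distance between the first i characters of 'gwbiwfhdg' and the first j characters of 'ibiwzfhg', with D[i][0] = i, D[0][j] = j, and D[i][j] = D[i-1][j-1] if the characters match, else 1 + min(D[i-1][j], D[i][j-1], D[i-1][j-1]). Filling the table (rows: prefixes of 'gwbiwfhdg', columns: prefixes of 'ibiwzfhg'):
     ε  i  b  i  w  z  f  h  g
  ε  0  1  2  3  4  5  6  7  8
  g  1  1  2  3  4  5  6  7  7
  w  2  2  2  3  3  4  5  6  7
  b  3  3  2  3  4  4  5  6  7
  i  4  3  3  2  3  4  5  6  7
  w  5  4  4  3  2  3  4  5  6
  f  6  5  5  4  3  3  3  4  5
  h  7  6  6  5  4  4  4  3  4
  d  8  7  7  6  5  5  5  4  4
  g  9  8  8  7  6  6  6  5  4
The bottom-right entry gives D[9][8] = 4, so no sequence of fewer than 4 edits works. Backtracking through the table gives one optimal edit sequence (4 edits):
  gwbiwfhdg → wbiwfhdg (del g @1)
  wbiwfhdg → ibiwfhdg (sub w→i @1)
  ibiwfhdg → ibiwzfhdg (ins z @5)
  ibiwzfhdg → ibiwzfhg (del d @8)
Edit distance = 4.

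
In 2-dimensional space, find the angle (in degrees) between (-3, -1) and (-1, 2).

With u = (-3, -1), v = (-1, 2):
u·v = (-3)·(-1) + (-1)·2 = 3 + (-2) = 1.
|u| = √((-3)² + (-1)²) = √10, |v| = √((-1)² + 2²) = √5, so |u||v| = √(10·5) = √50.
cos θ = (u·v)/(|u||v|) = 1/√50 ≈ 0.141421
θ = arccos(0.141421) ≈ 81.87°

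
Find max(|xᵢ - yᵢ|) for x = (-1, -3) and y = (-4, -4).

max(|x_i - y_i|) = max(|-1 - (-4)|, |-3 - (-4)|) = max(3, 1) = 3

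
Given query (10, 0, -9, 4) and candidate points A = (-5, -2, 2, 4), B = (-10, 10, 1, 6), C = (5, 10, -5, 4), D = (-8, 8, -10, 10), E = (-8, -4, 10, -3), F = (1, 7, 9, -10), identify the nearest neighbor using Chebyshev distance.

Distances: d(A) = 15, d(B) = 20, d(C) = 10, d(D) = 18, d(E) = 19, d(F) = 18. Nearest: C = (5, 10, -5, 4) with distance 10.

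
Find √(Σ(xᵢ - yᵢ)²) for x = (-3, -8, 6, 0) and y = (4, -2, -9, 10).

√(Σ(x_i - y_i)²) = √((-3 - 4)² + (-8 - (-2))² + (6 - (-9))² + (0 - 10)²)
= √((-7)² + (-6)² + 15² + (-10)²) = √(49 + 36 + 225 + 100) = √410 ≈ 20.2485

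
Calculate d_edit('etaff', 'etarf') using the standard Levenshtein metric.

Let D[i][j] be the edit distance between the first i characters of 'etaff' and the first j characters of 'etarf', with D[i][0] = i, D[0][j] = j, and D[i][j] = D[i-1][j-1] if the characters match, else 1 + min(D[i-1][j], D[i][j-1], D[i-1][j-1]). Filling the table (rows: prefixes of 'etaff', columns: prefixes of 'etarf'):
     ε  e  t  a  r  f
  ε  0  1  2  3  4  5
  e  1  0  1  2  3  4
  t  2  1  0  1  2  3
  a  3  2  1  0  1  2
  f  4  3  2  1  1  1
  f  5  4  3  2  2  1
The bottom-right entry gives D[5][5] = 1, so no sequence of fewer than 1 edit works. Backtracking through the table gives one optimal edit sequence (1 edit):
  etaff → etarf (sub f→r @4)
Edit distance = 1.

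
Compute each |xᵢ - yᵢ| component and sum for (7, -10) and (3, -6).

Σ|x_i - y_i| = |7 - 3| + |-10 - (-6)| = 4 + 4 = 8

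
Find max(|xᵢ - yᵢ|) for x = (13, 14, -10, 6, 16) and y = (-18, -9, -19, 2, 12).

max(|x_i - y_i|) = max(|13 - (-18)|, |14 - (-9)|, |-10 - (-19)|, |6 - 2|, |16 - 12|) = max(31, 23, 9, 4, 4) = 31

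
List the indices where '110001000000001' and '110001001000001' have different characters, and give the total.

Differing positions: 9. Hamming distance = 1.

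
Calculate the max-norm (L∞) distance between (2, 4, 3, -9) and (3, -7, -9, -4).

max(|x_i - y_i|) = max(|2 - 3|, |4 - (-7)|, |3 - (-9)|, |-9 - (-4)|) = max(1, 11, 12, 5) = 12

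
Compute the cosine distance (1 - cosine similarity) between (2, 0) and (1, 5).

With u = (2, 0), v = (1, 5):
u·v = 2·1 + 0·5 = 2 + 0 = 2.
|u| = √(2² + 0²) = √4, |v| = √(1² + 5²) = √26, so |u||v| = √(4·26) = √104.
cos θ = (u·v)/(|u||v|) = 2/√104 ≈ 0.1961
Cosine distance = 1 - cos θ ≈ 1 - 0.1961 = 0.8039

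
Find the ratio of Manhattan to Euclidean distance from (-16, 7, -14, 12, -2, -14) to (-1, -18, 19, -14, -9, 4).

L1 = |-16 - (-1)| + |7 - (-18)| + |-14 - 19| + |12 - (-14)| + |-2 - (-9)| + |-14 - 4| = 15 + 25 + 33 + 26 + 7 + 18 = 124
L2 = √(15² + 25² + 33² + 26² + 7² + 18²) = √2988 ≈ 54.6626
L1 ≥ L2 always (equality iff movement is along one axis); L1 > L2 here.
Ratio L1/L2 = 124/√2988 ≈ 2.2685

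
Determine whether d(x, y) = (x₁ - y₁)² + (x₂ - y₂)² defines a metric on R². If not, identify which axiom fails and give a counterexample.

No. The squared Euclidean distance fails the triangle inequality. Counterexample: x = (0, 0), y = (1, 5), z = (2, 10). d(x,z) = 2² + 10² = 104, but d(x,y) + d(y,z) = (1² + 5²) + (1² + 5²) = 26 + 26 = 52. Since 104 > 52, the triangle inequality is violated. (Note: √d, the ordinary Euclidean distance, IS a metric.)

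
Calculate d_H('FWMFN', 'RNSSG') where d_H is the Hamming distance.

Differing positions: 1, 2, 3, 4, 5. Hamming distance = 5.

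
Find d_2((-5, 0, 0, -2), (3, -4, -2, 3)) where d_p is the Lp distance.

(Σ|x_i - y_i|^2)^(1/2) = (|-5 - 3|^2 + |0 - (-4)|^2 + |0 - (-2)|^2 + |-2 - 3|^2)^(1/2)
= (8^2 + 4^2 + 2^2 + 5^2)^(1/2) = (64 + 16 + 4 + 25)^(1/2) = (109)^(1/2) ≈ 10.4403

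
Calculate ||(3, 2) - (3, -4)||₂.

√(Σ(x_i - y_i)²) = √((3 - 3)² + (2 - (-4))²)
= √(0² + 6²) = √(0 + 36) = √36 = 6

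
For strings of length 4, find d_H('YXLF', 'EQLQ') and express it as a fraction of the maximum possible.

Differing positions: 1, 2, 4. Hamming distance = 3. The maximum possible Hamming distance for length-4 strings is 4, so d_H/4 = 3/4 = 0.75.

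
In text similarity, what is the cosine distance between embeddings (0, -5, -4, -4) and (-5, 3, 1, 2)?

With u = (0, -5, -4, -4), v = (-5, 3, 1, 2):
u·v = 0·(-5) + (-5)·3 + (-4)·1 + (-4)·2 = 0 + (-15) + (-4) + (-8) = -27.
|u| = √(0² + (-5)² + (-4)² + (-4)²) = √57, |v| = √((-5)² + 3² + 1² + 2²) = √39, so |u||v| = √(57·39) = √2223.
cos θ = (u·v)/(|u||v|) = -27/√2223 ≈ -0.5727
Cosine distance = 1 - cos θ ≈ 1 - (-0.5727) = 1.5727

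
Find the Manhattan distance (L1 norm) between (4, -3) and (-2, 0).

Σ|x_i - y_i| = |4 - (-2)| + |-3 - 0| = 6 + 3 = 9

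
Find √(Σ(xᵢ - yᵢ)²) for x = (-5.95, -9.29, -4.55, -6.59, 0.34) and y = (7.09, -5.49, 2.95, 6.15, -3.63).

√(Σ(x_i - y_i)²) = √((-5.95 - 7.09)² + (-9.29 - (-5.49))² + (-4.55 - 2.95)² + (-6.59 - 6.15)² + (0.34 - (-3.63))²)
= √((-13.04)² + (-3.8)² + (-7.5)² + (-12.74)² + 3.97²) = √(170.0416 + 14.44 + 56.25 + 162.3076 + 15.7609) = √418.8001 ≈ 20.4646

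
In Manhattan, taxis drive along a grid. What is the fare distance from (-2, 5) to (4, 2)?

Σ|x_i - y_i| = |-2 - 4| + |5 - 2| = 6 + 3 = 9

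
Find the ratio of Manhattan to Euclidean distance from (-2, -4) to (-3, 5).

L1 = |-2 - (-3)| + |-4 - 5| = 1 + 9 = 10
L2 = √(1² + 9²) = √82 ≈ 9.0554
L1 ≥ L2 always (equality iff movement is along one axis); L1 > L2 here.
Ratio L1/L2 = 10/√82 ≈ 1.1043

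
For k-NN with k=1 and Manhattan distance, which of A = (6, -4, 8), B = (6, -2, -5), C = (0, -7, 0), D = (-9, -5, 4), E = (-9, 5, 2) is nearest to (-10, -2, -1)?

Distances: d(A) = 27, d(B) = 20, d(C) = 16, d(D) = 9, d(E) = 11. Nearest: D = (-9, -5, 4) with distance 9.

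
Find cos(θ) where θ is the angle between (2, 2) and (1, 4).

With u = (2, 2), v = (1, 4):
u·v = 2·1 + 2·4 = 2 + 8 = 10.
|u| = √(2² + 2²) = √8, |v| = √(1² + 4²) = √17, so |u||v| = √(8·17) = √136.
cos θ = (u·v)/(|u||v|) = 10/√136 ≈ 0.8575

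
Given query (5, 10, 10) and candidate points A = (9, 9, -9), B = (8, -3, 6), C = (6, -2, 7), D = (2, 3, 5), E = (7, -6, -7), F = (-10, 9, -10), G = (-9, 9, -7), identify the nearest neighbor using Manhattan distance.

Distances: d(A) = 24, d(B) = 20, d(C) = 16, d(D) = 15, d(E) = 35, d(F) = 36, d(G) = 32. Nearest: D = (2, 3, 5) with distance 15.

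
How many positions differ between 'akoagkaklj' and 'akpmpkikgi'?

Differing positions: 3, 4, 5, 7, 9, 10. Hamming distance = 6.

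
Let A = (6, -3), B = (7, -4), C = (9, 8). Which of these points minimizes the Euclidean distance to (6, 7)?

Distances: d(A) = 10, d(B) ≈ 11.0454, d(C) ≈ 3.1623. Nearest: C = (9, 8) with distance 3.1623.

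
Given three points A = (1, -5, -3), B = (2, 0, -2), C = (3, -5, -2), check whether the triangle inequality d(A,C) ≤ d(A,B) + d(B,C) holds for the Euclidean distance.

d(A,B) = √(1² + 5² + 1²) = √27 ≈ 5.1962, d(B,C) = √(1² + 5² + 0²) = √26 ≈ 5.099, d(A,C) = √(2² + 0² + 1²) = √5 ≈ 2.2361.
d(A,C) ≈ 2.2361 ≤ 5.1962 + 5.099 = 10.2952. Triangle inequality is satisfied.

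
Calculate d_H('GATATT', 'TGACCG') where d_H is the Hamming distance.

Differing positions: 1, 2, 3, 4, 5, 6. Hamming distance = 6.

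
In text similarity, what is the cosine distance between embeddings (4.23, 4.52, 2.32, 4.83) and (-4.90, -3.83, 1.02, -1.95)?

With u = (4.23, 4.52, 2.32, 4.83), v = (-4.90, -3.83, 1.02, -1.95):
u·v = 4.23·(-4.9) + 4.52·(-3.83) + 2.32·1.02 + 4.83·(-1.95) = (-20.727) + (-17.3116) + 2.3664 + (-9.4185) = -45.0907.
|u| = √(4.23² + 4.52² + 2.32² + 4.83²) = √(17.8929 + 20.4304 + 5.3824 + 23.3289) = √67.0346, |v| = √((-4.9)² + (-3.83)² + 1.02² + (-1.95)²) = √(24.01 + 14.6689 + 1.0404 + 3.8025) = √43.5218.
cos θ = (u·v)/(|u||v|) = -45.0907/(√67.0346·√43.5218) ≈ -0.8348
Cosine distance = 1 - cos θ ≈ 1 - (-0.8348) = 1.8348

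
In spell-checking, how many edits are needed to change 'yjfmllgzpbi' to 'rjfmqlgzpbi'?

Let D[i][j] be the edit distance between the first i characters of 'yjfmllgzpbi' and the first j characters of 'rjfmqlgzpbi', with D[i][0] = i, D[0][j] = j, and D[i][j] = D[i-1][j-1] if the characters match, else 1 + min(D[i-1][j], D[i][j-1], D[i-1][j-1]). Filling the table (rows: prefixes of 'yjfmllgzpbi', columns: prefixes of 'rjfmqlgzpbi'):
     ε  r  j  f  m  q  l  g  z  p  b  i
  ε  0  1  2  3  4  5  6  7  8  9 10 11
  y  1  1  2  3  4  5  6  7  8  9 10 11
  j  2  2  1  2  3  4  5  6  7  8  9 10
  f  3  3  2  1  2  3  4  5  6  7  8  9
  m  4  4  3  2  1  2  3  4  5  6  7  8
  l  5  5  4  3  2  2  2  3  4  5  6  7
  l  6  6  5  4  3  3  2  3  4  5  6  7
  g  7  7  6  5  4  4  3  2  3  4  5  6
  z  8  8  7  6  5  5  4  3  2  3  4  5
  p  9  9  8  7  6  6  5  4  3  2  3  4
  b 10 10  9  8  7  7  6  5  4  3  2  3
  i 11 11 10  9  8  8  7  6  5  4  3  2
The bottom-right entry gives D[11][11] = 2, so no sequence of fewer than 2 edits works. Backtracking through the table gives one optimal edit sequence (2 edits):
  yjfmllgzpbi → rjfmllgzpbi (sub y→r @1)
  rjfmllgzpbi → rjfmqlgzpbi (sub l→q @5)
Edit distance = 2.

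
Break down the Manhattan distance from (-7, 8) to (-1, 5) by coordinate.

Σ|x_i - y_i| = |-7 - (-1)| + |8 - 5| = 6 + 3 = 9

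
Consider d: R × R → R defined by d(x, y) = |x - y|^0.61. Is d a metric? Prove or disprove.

Yes. With 0 < p = 0.61 ≤ 1, d(x,y) = |x-y|^0.61 is a metric on R. Non-negativity and symmetry are immediate; |x-y|^0.61 = 0 ⟺ |x-y| = 0 ⟺ x = y. For the triangle inequality, the function t ↦ t^0.61 is subadditive on [0,∞) when p ≤ 1, so |x-z|^0.61 ≤ (|x-y| + |y-z|)^0.61 ≤ |x-y|^0.61 + |y-z|^0.61.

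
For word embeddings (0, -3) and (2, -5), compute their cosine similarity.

With u = (0, -3), v = (2, -5):
u·v = 0·2 + (-3)·(-5) = 0 + 15 = 15.
|u| = √(0² + (-3)²) = √9, |v| = √(2² + (-5)²) = √29, so |u||v| = √(9·29) = √261.
cos θ = (u·v)/(|u||v|) = 15/√261 ≈ 0.9285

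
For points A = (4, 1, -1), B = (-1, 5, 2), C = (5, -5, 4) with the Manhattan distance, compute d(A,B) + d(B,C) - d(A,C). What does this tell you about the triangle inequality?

d(A,B) = 5 + 4 + 3 = 12, d(B,C) = 6 + 10 + 2 = 18, d(A,C) = 1 + 6 + 5 = 12.
d(A,B) + d(B,C) - d(A,C) = 12 + 18 - 12 = 30 - 12 = 18. This is ≥ 0, so the triangle inequality holds for these points.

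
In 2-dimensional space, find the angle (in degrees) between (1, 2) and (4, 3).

With u = (1, 2), v = (4, 3):
u·v = 1·4 + 2·3 = 4 + 6 = 10.
|u| = √(1² + 2²) = √5, |v| = √(4² + 3²) = √25, so |u||v| = √(5·25) = √125.
cos θ = (u·v)/(|u||v|) = 10/√125 ≈ 0.894427
θ = arccos(0.894427) ≈ 26.57°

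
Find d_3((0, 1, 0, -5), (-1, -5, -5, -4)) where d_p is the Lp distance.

(Σ|x_i - y_i|^3)^(1/3) = (|0 - (-1)|^3 + |1 - (-5)|^3 + |0 - (-5)|^3 + |-5 - (-4)|^3)^(1/3)
= (1^3 + 6^3 + 5^3 + 1^3)^(1/3) = (1 + 216 + 125 + 1)^(1/3) = (343)^(1/3) = 7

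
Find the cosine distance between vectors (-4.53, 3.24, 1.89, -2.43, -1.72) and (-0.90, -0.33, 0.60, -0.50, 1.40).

With u = (-4.53, 3.24, 1.89, -2.43, -1.72), v = (-0.90, -0.33, 0.60, -0.50, 1.40):
u·v = (-4.53)·(-0.9) + 3.24·(-0.33) + 1.89·0.6 + (-2.43)·(-0.5) + (-1.72)·1.4 = 4.077 + (-1.0692) + 1.134 + 1.215 + (-2.408) = 2.9488.
|u| = √((-4.53)² + 3.24² + 1.89² + (-2.43)² + (-1.72)²) = √(20.5209 + 10.4976 + 3.5721 + 5.9049 + 2.9584) = √43.4539, |v| = √((-0.9)² + (-0.33)² + 0.6² + (-0.5)² + 1.4²) = √(0.81 + 0.1089 + 0.36 + 0.25 + 1.96) = √3.4889.
cos θ = (u·v)/(|u||v|) = 2.9488/(√43.4539·√3.4889) ≈ 0.2395
Cosine distance = 1 - cos θ ≈ 1 - 0.2395 = 0.7605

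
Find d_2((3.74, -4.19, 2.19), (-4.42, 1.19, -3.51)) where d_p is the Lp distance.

(Σ|x_i - y_i|^2)^(1/2) = (|3.74 - (-4.42)|^2 + |-4.19 - 1.19|^2 + |2.19 - (-3.51)|^2)^(1/2)
= (8.16^2 + 5.38^2 + 5.7^2)^(1/2) = (66.5856 + 28.9444 + 32.49)^(1/2) = (128.02)^(1/2) ≈ 11.3146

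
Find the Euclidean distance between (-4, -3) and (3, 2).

√(Σ(x_i - y_i)²) = √((-4 - 3)² + (-3 - 2)²)
= √((-7)² + (-5)²) = √(49 + 25) = √74 ≈ 8.6023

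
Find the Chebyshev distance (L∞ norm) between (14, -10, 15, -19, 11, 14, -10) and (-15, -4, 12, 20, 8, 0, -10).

max(|x_i - y_i|) = max(|14 - (-15)|, |-10 - (-4)|, |15 - 12|, |-19 - 20|, |11 - 8|, |14 - 0|, |-10 - (-10)|) = max(29, 6, 3, 39, 3, 14, 0) = 39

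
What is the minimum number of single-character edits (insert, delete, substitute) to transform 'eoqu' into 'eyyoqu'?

Let D[i][j] be the edit distance between the first i characters of 'eoqu' and the first j characters of 'eyyoqu', with D[i][0] = i, D[0][j] = j, and D[i][j] = D[i-1][j-1] if the characters match, else 1 + min(D[i-1][j], D[i][j-1], D[i-1][j-1]). Filling the table (rows: prefixes of 'eoqu', columns: prefixes of 'eyyoqu'):
     ε  e  y  y  o  q  u
  ε  0  1  2  3  4  5  6
  e  1  0  1  2  3  4  5
  o  2  1  1  2  2  3  4
  q  3  2  2  2  3  2  3
  u  4  3  3  3  3  3  2
The bottom-right entry gives D[4][6] = 2, so no sequence of fewer than 2 edits works. Backtracking through the table gives one optimal edit sequence (2 edits):
  eoqu → eyoqu (ins y @2)
  eyoqu → eyyoqu (ins y @3)
Edit distance = 2.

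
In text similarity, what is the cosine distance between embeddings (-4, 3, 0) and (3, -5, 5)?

With u = (-4, 3, 0), v = (3, -5, 5):
u·v = (-4)·3 + 3·(-5) + 0·5 = (-12) + (-15) + 0 = -27.
|u| = √((-4)² + 3² + 0²) = √25, |v| = √(3² + (-5)² + 5²) = √59, so |u||v| = √(25·59) = √1475.
cos θ = (u·v)/(|u||v|) = -27/√1475 ≈ -0.703
Cosine distance = 1 - cos θ ≈ 1 - (-0.703) = 1.703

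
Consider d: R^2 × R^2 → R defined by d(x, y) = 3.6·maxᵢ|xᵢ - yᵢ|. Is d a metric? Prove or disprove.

Yes. The L∞ (Chebyshev) norm induces a metric on R^2, and multiplying a metric by a positive constant 3.6 > 0 preserves all four axioms: non-negativity (3.6·||x-y|| ≥ 0), identity (3.6·||x-y|| = 0 ⟺ ||x-y|| = 0 ⟺ x = y), symmetry (||x-y|| = ||y-x||), and the triangle inequality (3.6·||x-z|| ≤ 3.6·||x-y|| + 3.6·||y-z||). So d is a metric.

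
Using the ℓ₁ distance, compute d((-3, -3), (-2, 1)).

Σ|x_i - y_i| = |-3 - (-2)| + |-3 - 1| = 1 + 4 = 5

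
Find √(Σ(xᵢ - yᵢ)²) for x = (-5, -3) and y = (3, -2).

√(Σ(x_i - y_i)²) = √((-5 - 3)² + (-3 - (-2))²)
= √((-8)² + (-1)²) = √(64 + 1) = √65 ≈ 8.0623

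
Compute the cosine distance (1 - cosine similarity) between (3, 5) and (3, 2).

With u = (3, 5), v = (3, 2):
u·v = 3·3 + 5·2 = 9 + 10 = 19.
|u| = √(3² + 5²) = √34, |v| = √(3² + 2²) = √13, so |u||v| = √(34·13) = √442.
cos θ = (u·v)/(|u||v|) = 19/√442 ≈ 0.9037
Cosine distance = 1 - cos θ ≈ 1 - 0.9037 = 0.0963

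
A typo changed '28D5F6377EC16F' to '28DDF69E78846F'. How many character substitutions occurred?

Differing positions: 4, 7, 8, 10, 11, 12. Hamming distance = 6.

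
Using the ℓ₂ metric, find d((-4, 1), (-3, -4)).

√(Σ(x_i - y_i)²) = √((-4 - (-3))² + (1 - (-4))²)
= √((-1)² + 5²) = √(1 + 25) = √26 ≈ 5.099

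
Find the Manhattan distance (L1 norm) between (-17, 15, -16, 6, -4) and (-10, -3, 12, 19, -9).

Σ|x_i - y_i| = |-17 - (-10)| + |15 - (-3)| + |-16 - 12| + |6 - 19| + |-4 - (-9)| = 7 + 18 + 28 + 13 + 5 = 71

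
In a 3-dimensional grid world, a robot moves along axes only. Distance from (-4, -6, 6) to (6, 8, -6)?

Σ|x_i - y_i| = |-4 - 6| + |-6 - 8| + |6 - (-6)| = 10 + 14 + 12 = 36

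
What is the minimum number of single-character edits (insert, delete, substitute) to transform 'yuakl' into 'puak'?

Let D[i][j] be the edit distance between the first i characters of 'yuakl' and the first j characters of 'puak', with D[i][0] = i, D[0][j] = j, and D[i][j] = D[i-1][j-1] if the characters match, else 1 + min(D[i-1][j], D[i][j-1], D[i-1][j-1]). Filling the table (rows: prefixes of 'yuakl', columns: prefixes of 'puak'):
     ε  p  u  a  k
  ε  0  1  2  3  4
  y  1  1  2  3  4
  u  2  2  1  2  3
  a  3  3  2  1  2
  k  4  4  3  2  1
  l  5  5  4  3  2
The bottom-right entry gives D[5][4] = 2, so no sequence of fewer than 2 edits works. Backtracking through the table gives one optimal edit sequence (2 edits):
  yuakl → puakl (sub y→p @1)
  puakl → puak (del l @5)
Edit distance = 2.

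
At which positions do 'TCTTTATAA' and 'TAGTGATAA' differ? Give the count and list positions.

Differing positions: 2, 3, 5. Hamming distance = 3.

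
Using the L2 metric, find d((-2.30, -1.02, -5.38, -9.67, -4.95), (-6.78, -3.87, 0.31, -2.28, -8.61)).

√(Σ(x_i - y_i)²) = √((-2.3 - (-6.78))² + (-1.02 - (-3.87))² + (-5.38 - 0.31)² + (-9.67 - (-2.28))² + (-4.95 - (-8.61))²)
= √(4.48² + 2.85² + (-5.69)² + (-7.39)² + 3.66²) = √(20.0704 + 8.1225 + 32.3761 + 54.6121 + 13.3956) = √128.5767 ≈ 11.3392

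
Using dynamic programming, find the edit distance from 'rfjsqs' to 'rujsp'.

Let D[i][j] be the edit distance between the first i characters of 'rfjsqs' and the first j characters of 'rujsp', with D[i][0] = i, D[0][j] = j, and D[i][j] = D[i-1][j-1] if the characters match, else 1 + min(D[i-1][j], D[i][j-1], D[i-1][j-1]). Filling the table (rows: prefixes of 'rfjsqs', columns: prefixes of 'rujsp'):
     ε  r  u  j  s  p
  ε  0  1  2  3  4  5
  r  1  0  1  2  3  4
  f  2  1  1  2  3  4
  j  3  2  2  1  2  3
  s  4  3  3  2  1  2
  q  5  4  4  3  2  2
  s  6  5  5  4  3  3
The bottom-right entry gives D[6][5] = 3, so no sequence of fewer than 3 edits works. Backtracking through the table gives one optimal edit sequence (3 edits):
  rfjsqs → rujsqs (sub f→u @2)
  rujsqs → rujss (del q @5)
  rujss → rujsp (sub s→p @5)
Edit distance = 3.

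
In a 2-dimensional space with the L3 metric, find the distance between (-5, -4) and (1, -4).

(Σ|x_i - y_i|^3)^(1/3) = (|-5 - 1|^3 + |-4 - (-4)|^3)^(1/3)
= (6^3 + 0^3)^(1/3) = (216 + 0)^(1/3) = (216)^(1/3) = 6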